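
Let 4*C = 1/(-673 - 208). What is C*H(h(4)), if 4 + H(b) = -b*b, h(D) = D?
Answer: 5/881 ≈ 0.0056754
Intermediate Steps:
C = -1/3524 (C = 1/(4*(-673 - 208)) = (¼)/(-881) = (¼)*(-1/881) = -1/3524 ≈ -0.00028377)
H(b) = -4 - b² (H(b) = -4 - b*b = -4 - b²)
C*H(h(4)) = -(-4 - 1*4²)/3524 = -(-4 - 1*16)/3524 = -(-4 - 16)/3524 = -1/3524*(-20) = 5/881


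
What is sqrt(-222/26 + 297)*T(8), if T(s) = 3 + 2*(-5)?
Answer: -175*sqrt(78)/13 ≈ -118.89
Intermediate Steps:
T(s) = -7 (T(s) = 3 - 10 = -7)
sqrt(-222/26 + 297)*T(8) = sqrt(-222/26 + 297)*(-7) = sqrt(-222*1/26 + 297)*(-7) = sqrt(-111/13 + 297)*(-7) = sqrt(3750/13)*(-7) = (25*sqrt(78)/13)*(-7) = -175*sqrt(78)/13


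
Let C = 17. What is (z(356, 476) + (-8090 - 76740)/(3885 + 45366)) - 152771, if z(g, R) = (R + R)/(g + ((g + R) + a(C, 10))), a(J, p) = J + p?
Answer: -3047289158171/19946655 ≈ -1.5277e+5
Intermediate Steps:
z(g, R) = 2*R/(27 + R + 2*g) (z(g, R) = (R + R)/(g + ((g + R) + (17 + 10))) = (2*R)/(g + ((R + g) + 27)) = (2*R)/(g + (27 + R + g)) = (2*R)/(27 + R + 2*g) = 2*R/(27 + R + 2*g))
(z(356, 476) + (-8090 - 76740)/(3885 + 45366)) - 152771 = (2*476/(27 + 476 + 2*356) + (-8090 - 76740)/(3885 + 45366)) - 152771 = (2*476/(27 + 476 + 712) - 84830/49251) - 152771 = (2*476/1215 - 84830*1/49251) - 152771 = (2*476*(1/1215) - 84830/49251) - 152771 = (952/1215 - 84830/49251) - 152771 = -18727166/19946655 - 152771 = -3047289158171/19946655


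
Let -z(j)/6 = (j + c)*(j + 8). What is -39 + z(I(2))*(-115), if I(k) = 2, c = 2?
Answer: 27561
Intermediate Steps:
z(j) = -6*(2 + j)*(8 + j) (z(j) = -6*(j + 2)*(j + 8) = -6*(2 + j)*(8 + j))
-39 + z(I(2))*(-115) = -39 + (-96 - 60*2 - 6*2**2)*(-115) = -39 + (-96 - 120 - 6*4)*(-115) = -39 + (-96 - 120 - 24)*(-115) = -39 - 240*(-115) = -39 + 27600 = 27561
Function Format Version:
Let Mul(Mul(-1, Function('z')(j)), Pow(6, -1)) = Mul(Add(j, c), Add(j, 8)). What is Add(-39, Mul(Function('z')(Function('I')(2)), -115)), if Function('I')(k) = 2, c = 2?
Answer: 27561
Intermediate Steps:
Function('z')(j) = Mul(-6, Add(2, j), Add(8, j)) (Function('z')(j) = Mul(-6, Mul(Add(j, 2), Add(j, 8))) = Mul(-6, Mul(Add(2, j), Add(8, j))) = Mul(-6, Add(2, j), Add(8, j)))
Add(-39, Mul(Function('z')(Function('I')(2)), -115)) = Add(-39, Mul(Add(-96, Mul(-60, 2), Mul(-6, Pow(2, 2))), -115)) = Add(-39, Mul(Add(-96, -120, Mul(-6, 4)), -115)) = Add(-39, Mul(Add(-96, -120, -24), -115)) = Add(-39, Mul(-240, -115)) = Add(-39, 27600) = 27561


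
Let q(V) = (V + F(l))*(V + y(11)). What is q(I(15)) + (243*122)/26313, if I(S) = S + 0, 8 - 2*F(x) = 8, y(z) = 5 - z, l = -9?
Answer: 1193967/8771 ≈ 136.13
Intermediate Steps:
F(x) = 0 (F(x) = 4 - ½*8 = 4 - 4 = 0)
I(S) = S
q(V) = V*(-6 + V) (q(V) = (V + 0)*(V + (5 - 1*11)) = V*(V + (5 - 11)) = V*(V - 6) = V*(-6 + V))
q(I(15)) + (243*122)/26313 = 15*(-6 + 15) + (243*122)/26313 = 15*9 + 29646*(1/26313) = 135 + 9882/8771 = 1193967/8771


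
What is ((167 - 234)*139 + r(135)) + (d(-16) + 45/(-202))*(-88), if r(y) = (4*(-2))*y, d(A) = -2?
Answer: -1029937/101 ≈ -10197.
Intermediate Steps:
r(y) = -8*y
((167 - 234)*139 + r(135)) + (d(-16) + 45/(-202))*(-88) = ((167 - 234)*139 - 8*135) + (-2 + 45/(-202))*(-88) = (-67*139 - 1080) + (-2 + 45*(-1/202))*(-88) = (-9313 - 1080) + (-2 - 45/202)*(-88) = -10393 - 449/202*(-88) = -10393 + 19756/101 = -1029937/101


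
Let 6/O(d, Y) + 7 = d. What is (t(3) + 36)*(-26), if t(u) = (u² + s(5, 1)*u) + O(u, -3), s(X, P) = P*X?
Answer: -1521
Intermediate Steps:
O(d, Y) = 6/(-7 + d)
t(u) = u² + 5*u + 6/(-7 + u) (t(u) = (u² + (1*5)*u) + 6/(-7 + u) = (u² + 5*u) + 6/(-7 + u) = u² + 5*u + 6/(-7 + u))
(t(3) + 36)*(-26) = ((6 + 3*(-7 + 3)*(5 + 3))/(-7 + 3) + 36)*(-26) = ((6 + 3*(-4)*8)/(-4) + 36)*(-26) = (-(6 - 96)/4 + 36)*(-26) = (-¼*(-90) + 36)*(-26) = (45/2 + 36)*(-26) = (117/2)*(-26) = -1521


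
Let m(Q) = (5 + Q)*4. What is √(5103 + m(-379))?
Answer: √3607 ≈ 60.058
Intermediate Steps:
m(Q) = 20 + 4*Q
√(5103 + m(-379)) = √(5103 + (20 + 4*(-379))) = √(5103 + (20 - 1516)) = √(5103 - 1496) = √3607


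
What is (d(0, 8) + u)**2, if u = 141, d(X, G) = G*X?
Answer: 19881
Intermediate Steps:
(d(0, 8) + u)**2 = (8*0 + 141)**2 = (0 + 141)**2 = 141**2 = 19881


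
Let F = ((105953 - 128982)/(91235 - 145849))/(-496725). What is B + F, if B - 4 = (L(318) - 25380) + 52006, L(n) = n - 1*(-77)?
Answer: 733137960505721/27128139150 ≈ 27025.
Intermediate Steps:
L(n) = 77 + n (L(n) = n + 77 = 77 + n)
B = 27025 (B = 4 + (((77 + 318) - 25380) + 52006) = 4 + ((395 - 25380) + 52006) = 4 + (-24985 + 52006) = 4 + 27021 = 27025)
F = -23029/27128139150 (F = -23029/(-54614)*(-1/496725) = -23029*(-1/54614)*(-1/496725) = (23029/54614)*(-1/496725) = -23029/27128139150 ≈ -8.4890e-7)
B + F = 27025 - 23029/27128139150 = 733137960505721/27128139150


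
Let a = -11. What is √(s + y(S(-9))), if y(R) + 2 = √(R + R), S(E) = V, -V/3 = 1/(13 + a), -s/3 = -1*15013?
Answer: √(45037 + I*√3) ≈ 212.22 + 0.0041*I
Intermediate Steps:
s = 45039 (s = -(-3)*15013 = -3*(-15013) = 45039)
V = -3/2 (V = -3/(13 - 11) = -3/2 ≈ -1.5000)
S(E) = -3/2
y(R) = -2 + √2*√R (y(R) = -2 + √(R + R) = -2 + √(2*R) = -2 + √2*√R)
√(s + y(S(-9))) = √(45039 + (-2 + √2*√(-3/2))) = √(45039 + (-2 + √2*(I*√6/2))) = √(45039 + (-2 + I*√3)) = √(45037 + I*√3)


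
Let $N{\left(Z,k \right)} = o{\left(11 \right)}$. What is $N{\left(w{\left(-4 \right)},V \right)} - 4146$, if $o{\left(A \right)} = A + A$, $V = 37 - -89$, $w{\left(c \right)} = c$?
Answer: $-4124$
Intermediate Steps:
$V = 126$ ($V = 37 + 89 = 126$)
$o{\left(A \right)} = 2 A$
$N{\left(Z,k \right)} = 22$ ($N{\left(Z,k \right)} = 2 \cdot 11 = 22$)
$N{\left(w{\left(-4 \right)},V \right)} - 4146 = 22 - 4146 = -4124$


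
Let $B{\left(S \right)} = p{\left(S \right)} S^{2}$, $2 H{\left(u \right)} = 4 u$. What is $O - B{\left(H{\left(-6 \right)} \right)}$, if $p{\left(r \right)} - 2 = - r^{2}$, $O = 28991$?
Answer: $49439$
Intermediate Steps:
$p{\left(r \right)} = 2 - r^{2}$
$H{\left(u \right)} = 2 u$ ($H{\left(u \right)} = \frac{4 u}{2} = 2 u$)
$B{\left(S \right)} = S^{2} \left(2 - S^{2}\right)$ ($B{\left(S \right)} = \left(2 - S^{2}\right) S^{2} = S^{2} \left(2 - S^{2}\right)$)
$O - B{\left(H{\left(-6 \right)} \right)} = 28991 - \left(2 \left(-6\right)\right)^{2} \left(2 - \left(2 \left(-6\right)\right)^{2}\right) = 28991 - \left(-12\right)^{2} \left(2 - \left(-12\right)^{2}\right) = 28991 - 144 \left(2 - 144\right) = 28991 - 144 \left(-142\right) = 28991 - -20448 = 28991 + 20448 = 49439$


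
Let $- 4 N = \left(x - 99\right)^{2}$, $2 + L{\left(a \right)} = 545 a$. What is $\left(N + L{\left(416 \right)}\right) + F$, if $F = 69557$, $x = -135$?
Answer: $282586$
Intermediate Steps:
$L{\left(a \right)} = -2 + 545 a$
$N = -13689$ ($N = - \frac{\left(-135 - 99\right)^{2}}{4} = - \frac{\left(-234\right)^{2}}{4} = \left(- \frac{1}{4}\right) 54756 = -13689$)
$\left(N + L{\left(416 \right)}\right) + F = \left(-13689 + \left(-2 + 545 \cdot 416\right)\right) + 69557 = \left(-13689 + \left(-2 + 226720\right)\right) + 69557 = \left(-13689 + 226718\right) + 69557 = 213029 + 69557 = 282586$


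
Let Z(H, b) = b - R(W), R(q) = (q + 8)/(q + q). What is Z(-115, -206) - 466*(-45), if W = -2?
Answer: 41531/2 ≈ 20766.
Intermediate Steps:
R(q) = (8 + q)/(2*q) (R(q) = (8 + q)/((2*q)) = (8 + q)*(1/(2*q)) = (8 + q)/(2*q))
Z(H, b) = 3/2 + b (Z(H, b) = b - (8 - 2)/(2*(-2)) = b - (-1)*6/(2*2) = b - 1*(-3/2) = b + 3/2 = 3/2 + b)
Z(-115, -206) - 466*(-45) = (3/2 - 206) - 466*(-45) = -409/2 - 1*(-20970) = -409/2 + 20970 = 41531/2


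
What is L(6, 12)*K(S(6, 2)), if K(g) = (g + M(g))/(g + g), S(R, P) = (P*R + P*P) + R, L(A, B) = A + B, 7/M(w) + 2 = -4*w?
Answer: 1973/220 ≈ 8.9682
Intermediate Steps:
M(w) = 7/(-2 - 4*w)
S(R, P) = R + P² + P*R (S(R, P) = (P*R + P²) + R = (P² + P*R) + R = R + P² + P*R)
K(g) = (g - 7/(2 + 4*g))/(2*g) (K(g) = (g - 7/(2 + 4*g))/(g + g) = (g - 7/(2 + 4*g))/((2*g)) = (g - 7/(2 + 4*g))*(1/(2*g)) = (g - 7/(2 + 4*g))/(2*g))
L(6, 12)*K(S(6, 2)) = (6 + 12)*((-7 + 2*(6 + 2² + 2*6)*(1 + 2*(6 + 2² + 2*6)))/(4*(6 + 2² + 2*6)*(1 + 2*(6 + 2² + 2*6)))) = 18*((-7 + 2*(6 + 4 + 12)*(1 + 2*(6 + 4 + 12)))/(4*(6 + 4 + 12)*(1 + 2*(6 + 4 + 12)))) = 18*((¼)*(-7 + 2*22*(1 + 2*22))/(22*(1 + 2*22))) = 18*((¼)*(1/22)*(-7 + 2*22*(1 + 44))/(1 + 44)) = 18*((¼)*(1/22)*(-7 + 2*22*45)/45) = 18*((¼)*(1/22)*(1/45)*(-7 + 1980)) = 18*((¼)*(1/22)*(1/45)*1973) = 18*(1973/3960) = 1973/220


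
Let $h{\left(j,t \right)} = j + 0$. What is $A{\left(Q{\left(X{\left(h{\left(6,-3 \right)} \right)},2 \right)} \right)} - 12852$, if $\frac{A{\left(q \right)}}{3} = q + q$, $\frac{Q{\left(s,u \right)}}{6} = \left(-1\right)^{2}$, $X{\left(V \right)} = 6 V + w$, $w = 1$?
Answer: $-12816$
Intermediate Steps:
$h{\left(j,t \right)} = j$
$X{\left(V \right)} = 1 + 6 V$ ($X{\left(V \right)} = 6 V + 1 = 1 + 6 V$)
$Q{\left(s,u \right)} = 6$ ($Q{\left(s,u \right)} = 6 \left(-1\right)^{2} = 6 \cdot 1 = 6$)
$A{\left(q \right)} = 6 q$ ($A{\left(q \right)} = 3 \left(q + q\right) = 3 \cdot 2 q = 6 q$)
$A{\left(Q{\left(X{\left(h{\left(6,-3 \right)} \right)},2 \right)} \right)} - 12852 = 6 \cdot 6 - 12852 = 36 - 12852 = -12816$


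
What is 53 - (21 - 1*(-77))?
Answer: -45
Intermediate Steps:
53 - (21 - 1*(-77)) = 53 - (21 + 77) = 53 - 1*98 = 53 - 98 = -45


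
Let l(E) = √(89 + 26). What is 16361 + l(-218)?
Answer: 16361 + √115 ≈ 16372.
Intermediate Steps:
l(E) = √115
16361 + l(-218) = 16361 + √115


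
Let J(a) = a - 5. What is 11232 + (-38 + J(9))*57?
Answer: 9294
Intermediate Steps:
J(a) = -5 + a
11232 + (-38 + J(9))*57 = 11232 + (-38 + (-5 + 9))*57 = 11232 + (-38 + 4)*57 = 11232 - 34*57 = 11232 - 1938 = 9294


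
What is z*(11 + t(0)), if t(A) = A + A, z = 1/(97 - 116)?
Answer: -11/19 ≈ -0.57895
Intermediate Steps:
z = -1/19 (z = 1/(-19) = -1/19 ≈ -0.052632)
t(A) = 2*A
z*(11 + t(0)) = -(11 + 2*0)/19 = -(11 + 0)/19 = -1/19*11 = -11/19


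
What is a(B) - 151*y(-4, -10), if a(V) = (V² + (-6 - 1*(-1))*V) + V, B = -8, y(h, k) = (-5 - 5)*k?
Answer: -15004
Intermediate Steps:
y(h, k) = -10*k
a(V) = V² - 4*V (a(V) = (V² + (-6 + 1)*V) + V = (V² - 5*V) + V = V² - 4*V)
a(B) - 151*y(-4, -10) = -8*(-4 - 8) - (-1510)*(-10) = -8*(-12) - 151*100 = 96 - 15100 = -15004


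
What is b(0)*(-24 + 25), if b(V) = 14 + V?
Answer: 14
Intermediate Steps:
b(0)*(-24 + 25) = (14 + 0)*(-24 + 25) = 14*1 = 14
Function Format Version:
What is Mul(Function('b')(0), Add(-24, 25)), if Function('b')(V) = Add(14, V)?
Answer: 14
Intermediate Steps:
Mul(Function('b')(0), Add(-24, 25)) = Mul(Add(14, 0), Add(-24, 25)) = Mul(14, 1) = 14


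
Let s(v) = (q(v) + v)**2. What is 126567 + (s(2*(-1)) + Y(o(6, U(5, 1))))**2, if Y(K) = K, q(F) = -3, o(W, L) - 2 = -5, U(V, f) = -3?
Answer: 127051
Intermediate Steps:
o(W, L) = -3 (o(W, L) = 2 - 5 = -3)
s(v) = (-3 + v)**2
126567 + (s(2*(-1)) + Y(o(6, U(5, 1))))**2 = 126567 + ((-3 + 2*(-1))**2 - 3)**2 = 126567 + ((-3 - 2)**2 - 3)**2 = 126567 + ((-5)**2 - 3)**2 = 126567 + (25 - 3)**2 = 126567 + 22**2 = 126567 + 484 = 127051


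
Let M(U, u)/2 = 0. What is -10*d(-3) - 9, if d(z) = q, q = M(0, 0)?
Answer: -9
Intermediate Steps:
M(U, u) = 0 (M(U, u) = 2*0 = 0)
q = 0
d(z) = 0
-10*d(-3) - 9 = -10*0 - 9 = 0 - 9 = -9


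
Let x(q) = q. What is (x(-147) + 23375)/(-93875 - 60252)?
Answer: -23228/154127 ≈ -0.15071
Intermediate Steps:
(x(-147) + 23375)/(-93875 - 60252) = (-147 + 23375)/(-93875 - 60252) = 23228/(-154127) = 23228*(-1/154127) = -23228/154127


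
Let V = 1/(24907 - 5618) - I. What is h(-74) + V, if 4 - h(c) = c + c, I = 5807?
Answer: -109079294/19289 ≈ -5655.0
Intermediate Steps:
V = -112011222/19289 (V = 1/(24907 - 5618) - 1*5807 = 1/19289 - 5807 = -112011222/19289 ≈ -5807.0)
h(c) = 4 - 2*c (h(c) = 4 - (c + c) = 4 - 2*c)
h(-74) + V = (4 - 2*(-74)) - 112011222/19289 = (4 + 148) - 112011222/19289 = 152 - 112011222/19289 = -109079294/19289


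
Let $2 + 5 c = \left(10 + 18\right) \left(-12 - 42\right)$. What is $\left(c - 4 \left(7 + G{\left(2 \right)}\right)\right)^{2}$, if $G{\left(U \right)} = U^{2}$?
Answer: $\frac{3006756}{25} \approx 1.2027 \cdot 10^{5}$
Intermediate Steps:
$c = - \frac{1514}{5}$ ($c = - \frac{2}{5} + \frac{\left(10 + 18\right) \left(-12 - 42\right)}{5} = - \frac{2}{5} + \frac{28 \left(-54\right)}{5} = - \frac{2}{5} + \frac{1}{5} \left(-1512\right) = - \frac{2}{5} - \frac{1512}{5} = - \frac{1514}{5} \approx -302.8$)
$\left(c - 4 \left(7 + G{\left(2 \right)}\right)\right)^{2} = \left(- \frac{1514}{5} - 4 \left(7 + 2^{2}\right)\right)^{2} = \left(- \frac{1514}{5} - 4 \left(7 + 4\right)\right)^{2} = \left(- \frac{1514}{5} - 44\right)^{2} = \left(- \frac{1734}{5}\right)^{2} = \frac{3006756}{25}$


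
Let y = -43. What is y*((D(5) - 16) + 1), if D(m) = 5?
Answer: 430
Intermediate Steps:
y*((D(5) - 16) + 1) = -43*((5 - 16) + 1) = -43*(-11 + 1) = -43*(-10) = 430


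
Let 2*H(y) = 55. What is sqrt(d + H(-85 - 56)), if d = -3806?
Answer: I*sqrt(15114)/2 ≈ 61.469*I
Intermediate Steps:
H(y) = 55/2 (H(y) = (1/2)*55 = 55/2)
sqrt(d + H(-85 - 56)) = sqrt(-3806 + 55/2) = sqrt(-7557/2) = I*sqrt(15114)/2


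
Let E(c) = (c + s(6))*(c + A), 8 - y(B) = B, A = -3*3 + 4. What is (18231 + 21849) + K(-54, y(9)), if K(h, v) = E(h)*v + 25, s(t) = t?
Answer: 37273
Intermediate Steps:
A = -5 (A = -9 + 4 = -5)
y(B) = 8 - B
E(c) = (-5 + c)*(6 + c) (E(c) = (c + 6)*(c - 5) = (6 + c)*(-5 + c) = (-5 + c)*(6 + c))
K(h, v) = 25 + v*(-30 + h + h²) (K(h, v) = (-30 + h + h²)*v + 25 = v*(-30 + h + h²) + 25 = 25 + v*(-30 + h + h²))
(18231 + 21849) + K(-54, y(9)) = (18231 + 21849) + (25 + (8 - 1*9)*(-30 - 54 + (-54)²)) = 40080 + (25 + (8 - 9)*(-30 - 54 + 2916)) = 40080 + (25 - 1*2832) = 40080 + (25 - 2832) = 40080 - 2807 = 37273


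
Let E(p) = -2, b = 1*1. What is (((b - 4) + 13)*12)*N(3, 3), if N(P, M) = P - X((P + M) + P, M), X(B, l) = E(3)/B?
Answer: 1160/3 ≈ 386.67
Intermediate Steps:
b = 1
X(B, l) = -2/B
N(P, M) = P + 2/(M + 2*P) (N(P, M) = P - (-2)/((P + M) + P) = P - (-2)/((M + P) + P) = P - (-2)/(M + 2*P) = P + 2/(M + 2*P))
(((b - 4) + 13)*12)*N(3, 3) = (((1 - 4) + 13)*12)*((2 + 3*(3 + 2*3))/(3 + 2*3)) = ((-3 + 13)*12)*((2 + 3*(3 + 6))/(3 + 6)) = (10*12)*((2 + 3*9)/9) = 120*((2 + 27)/9) = 120*((1/9)*29) = 120*(29/9) = 1160/3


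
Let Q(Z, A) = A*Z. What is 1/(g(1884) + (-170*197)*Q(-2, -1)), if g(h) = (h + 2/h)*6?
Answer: -157/8741131 ≈ -1.7961e-5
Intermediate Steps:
g(h) = 6*h + 12/h
1/(g(1884) + (-170*197)*Q(-2, -1)) = 1/((6*1884 + 12/1884) + (-170*197)*(-1*(-2))) = 1/((11304 + 12*(1/1884)) - 33490*2) = 1/((11304 + 1/157) - 66980) = 1/(1774729/157 - 66980) = 1/(-8741131/157) = -157/8741131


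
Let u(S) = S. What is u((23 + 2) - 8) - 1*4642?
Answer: -4625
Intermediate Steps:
u((23 + 2) - 8) - 1*4642 = ((23 + 2) - 8) - 1*4642 = (25 - 8) - 4642 = 17 - 4642 = -4625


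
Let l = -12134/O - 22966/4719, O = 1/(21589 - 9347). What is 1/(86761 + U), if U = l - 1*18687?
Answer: -4719/700659937492 ≈ -6.7351e-9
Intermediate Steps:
O = 1/12242 ≈ 8.1686e-5
l = -700981178698/4719 (l = -12134/1/12242 - 22966/4719 = -12134*12242 - 22966*1/4719 = -148544428 - 22966/4719 = -700981178698/4719 ≈ -1.4854e+8)
U = -701069362651/4719 (U = -700981178698/4719 - 1*18687 = -700981178698/4719 - 18687 = -701069362651/4719 ≈ -1.4856e+8)
1/(86761 + U) = 1/(86761 - 701069362651/4719) = 1/(-700659937492/4719) = -4719/700659937492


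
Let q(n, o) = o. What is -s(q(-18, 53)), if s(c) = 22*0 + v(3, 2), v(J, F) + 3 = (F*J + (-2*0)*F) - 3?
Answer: 0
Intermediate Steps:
v(J, F) = -6 + F*J (v(J, F) = -3 + ((F*J + (-2*0)*F) - 3) = -3 + ((F*J + 0*F) - 3) = -3 + ((F*J + 0) - 3) = -3 + (F*J - 3) = -3 + (-3 + F*J) = -6 + F*J)
s(c) = 0 (s(c) = 22*0 + (-6 + 2*3) = 0 + (-6 + 6) = 0 + 0 = 0)
-s(q(-18, 53)) = -1*0 = 0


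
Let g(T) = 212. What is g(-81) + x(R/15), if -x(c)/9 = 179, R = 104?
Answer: -1399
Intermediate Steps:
x(c) = -1611 (x(c) = -9*179 = -1611)
g(-81) + x(R/15) = 212 - 1611 = -1399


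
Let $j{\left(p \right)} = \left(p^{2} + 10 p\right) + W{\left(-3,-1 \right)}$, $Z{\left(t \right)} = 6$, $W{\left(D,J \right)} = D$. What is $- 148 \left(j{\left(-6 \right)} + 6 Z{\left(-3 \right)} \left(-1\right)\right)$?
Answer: $9324$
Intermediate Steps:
$j{\left(p \right)} = -3 + p^{2} + 10 p$ ($j{\left(p \right)} = \left(p^{2} + 10 p\right) - 3 = -3 + p^{2} + 10 p$)
$- 148 \left(j{\left(-6 \right)} + 6 Z{\left(-3 \right)} \left(-1\right)\right) = - 148 \left(\left(-3 + \left(-6\right)^{2} + 10 \left(-6\right)\right) + 6 \cdot 6 \left(-1\right)\right) = - 148 \left(\left(-3 + 36 - 60\right) + 36 \left(-1\right)\right) = - 148 \left(-27 - 36\right) = \left(-148\right) \left(-63\right) = 9324$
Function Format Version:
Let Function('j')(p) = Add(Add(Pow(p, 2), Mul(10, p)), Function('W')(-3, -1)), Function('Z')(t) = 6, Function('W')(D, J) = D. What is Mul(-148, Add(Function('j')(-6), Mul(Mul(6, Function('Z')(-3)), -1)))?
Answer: 9324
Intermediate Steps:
Function('j')(p) = Add(-3, Pow(p, 2), Mul(10, p)) (Function('j')(p) = Add(Add(Pow(p, 2), Mul(10, p)), -3) = Add(-3, Pow(p, 2), Mul(10, p)))
Mul(-148, Add(Function('j')(-6), Mul(Mul(6, Function('Z')(-3)), -1))) = Mul(-148, Add(Add(-3, Pow(-6, 2), Mul(10, -6)), Mul(Mul(6, 6), -1))) = Mul(-148, Add(Add(-3, 36, -60), Mul(36, -1))) = Mul(-148, Add(-27, -36)) = Mul(-148, -63) = 9324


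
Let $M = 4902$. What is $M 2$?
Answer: $9804$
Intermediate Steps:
$M 2 = 4902 \cdot 2 = 9804$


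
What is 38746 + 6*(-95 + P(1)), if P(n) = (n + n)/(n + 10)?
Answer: 419948/11 ≈ 38177.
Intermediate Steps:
P(n) = 2*n/(10 + n) (P(n) = (2*n)/(10 + n) = 2*n/(10 + n))
38746 + 6*(-95 + P(1)) = 38746 + 6*(-95 + 2*1/(10 + 1)) = 38746 + 6*(-95 + 2*1/11) = 38746 + 6*(-95 + 2*1*(1/11)) = 38746 + 6*(-95 + 2/11) = 38746 + 6*(-1043/11) = 38746 - 6258/11 = 419948/11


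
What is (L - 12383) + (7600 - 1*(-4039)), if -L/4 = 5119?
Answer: -21220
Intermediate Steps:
L = -20476 (L = -4*5119 = -20476)
(L - 12383) + (7600 - 1*(-4039)) = (-20476 - 12383) + (7600 - 1*(-4039)) = -32859 + (7600 + 4039) = -32859 + 11639 = -21220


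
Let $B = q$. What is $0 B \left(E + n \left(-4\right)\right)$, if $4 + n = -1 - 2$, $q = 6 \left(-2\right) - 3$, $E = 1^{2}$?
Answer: $0$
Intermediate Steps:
$E = 1$
$q = -15$ ($q = -12 - 3 = -15$)
$B = -15$
$n = -7$ ($n = -4 - 3 = -7$)
$0 B \left(E + n \left(-4\right)\right) = 0 \left(-15\right) \left(1 - -28\right) = 0 \left(1 + 28\right) = 0 \cdot 29 = 0$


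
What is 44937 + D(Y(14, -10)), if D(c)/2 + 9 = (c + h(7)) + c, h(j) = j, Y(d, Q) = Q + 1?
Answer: 44897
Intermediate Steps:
Y(d, Q) = 1 + Q
D(c) = -4 + 4*c (D(c) = -18 + 2*((c + 7) + c) = -18 + 2*((7 + c) + c) = -18 + 2*(7 + 2*c) = -18 + (14 + 4*c) = -4 + 4*c)
44937 + D(Y(14, -10)) = 44937 + (-4 + 4*(1 - 10)) = 44937 + (-4 + 4*(-9)) = 44937 + (-4 - 36) = 44937 - 40 = 44897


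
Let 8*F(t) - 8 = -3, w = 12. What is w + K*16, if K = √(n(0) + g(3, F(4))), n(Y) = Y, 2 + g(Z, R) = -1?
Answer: 12 + 16*I*√3 ≈ 12.0 + 27.713*I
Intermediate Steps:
F(t) = 5/8 (F(t) = 1 + (⅛)*(-3) = 1 - 3/8 = 5/8)
g(Z, R) = -3 (g(Z, R) = -2 - 1 = -3)
K = I*√3 (K = √(0 - 3) = √(-3) = I*√3 ≈ 1.732*I)
w + K*16 = 12 + (I*√3)*16 = 12 + 16*I*√3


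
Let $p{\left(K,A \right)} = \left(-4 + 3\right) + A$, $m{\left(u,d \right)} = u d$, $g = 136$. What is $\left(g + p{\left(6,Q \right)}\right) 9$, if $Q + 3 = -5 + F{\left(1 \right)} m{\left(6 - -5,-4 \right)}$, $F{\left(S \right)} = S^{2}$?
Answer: $747$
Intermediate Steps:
$m{\left(u,d \right)} = d u$
$Q = -52$ ($Q = -3 + \left(-5 + 1^{2} \left(- 4 \left(6 - -5\right)\right)\right) = -3 + \left(-5 + 1 \left(- 4 \left(6 + 5\right)\right)\right) = -3 + \left(-5 + 1 \left(\left(-4\right) 11\right)\right) = -3 + \left(-5 + 1 \left(-44\right)\right) = -3 - 49 = -52$)
$p{\left(K,A \right)} = -1 + A$
$\left(g + p{\left(6,Q \right)}\right) 9 = \left(136 - 53\right) 9 = 83 \cdot 9 = 747$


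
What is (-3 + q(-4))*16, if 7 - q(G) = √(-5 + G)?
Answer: 64 - 48*I ≈ 64.0 - 48.0*I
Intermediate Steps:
q(G) = 7 - √(-5 + G)
(-3 + q(-4))*16 = (-3 + (7 - √(-5 - 4)))*16 = (-3 + (7 - √(-9)))*16 = (-3 + (7 - 3*I))*16 = (4 - 3*I)*16 = 64 - 48*I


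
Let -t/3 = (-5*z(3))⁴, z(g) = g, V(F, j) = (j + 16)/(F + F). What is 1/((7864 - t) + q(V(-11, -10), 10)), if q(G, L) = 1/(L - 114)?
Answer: 104/16612855 ≈ 6.2602e-6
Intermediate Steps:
V(F, j) = (16 + j)/(2*F) (V(F, j) = (16 + j)/((2*F)) = (16 + j)*(1/(2*F)) = (16 + j)/(2*F))
q(G, L) = 1/(-114 + L)
t = -151875 (t = -3*(-5*3)⁴ = -3*(-15)⁴ = -3*50625 = -151875)
1/((7864 - t) + q(V(-11, -10), 10)) = 1/((7864 - 1*(-151875)) + 1/(-114 + 10)) = 1/((7864 + 151875) + 1/(-104)) = 1/(159739 - 1/104) = 1/(16612855/104) = 104/16612855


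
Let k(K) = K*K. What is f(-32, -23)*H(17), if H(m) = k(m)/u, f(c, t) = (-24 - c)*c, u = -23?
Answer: 73984/23 ≈ 3216.7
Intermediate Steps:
k(K) = K**2
f(c, t) = c*(-24 - c)
H(m) = -m**2/23 (H(m) = m**2/(-23) = m**2*(-1/23) = -m**2/23)
f(-32, -23)*H(17) = (-1*(-32)*(24 - 32))*(-1/23*17**2) = (-1*(-32)*(-8))*(-1/23*289) = -256*(-289/23) = 73984/23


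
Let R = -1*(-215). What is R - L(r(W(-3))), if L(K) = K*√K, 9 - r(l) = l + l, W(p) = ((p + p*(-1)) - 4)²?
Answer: 215 + 23*I*√23 ≈ 215.0 + 110.3*I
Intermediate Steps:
W(p) = 16 (W(p) = ((p - p) - 4)² = (0 - 4)² = (-4)² = 16)
r(l) = 9 - 2*l (r(l) = 9 - (l + l) = 9 - 2*l)
R = 215
L(K) = K^(3/2)
R - L(r(W(-3))) = 215 - (9 - 2*16)^(3/2) = 215 - (9 - 32)^(3/2) = 215 - (-23)^(3/2) = 215 - (-23)*I*√23 = 215 + 23*I*√23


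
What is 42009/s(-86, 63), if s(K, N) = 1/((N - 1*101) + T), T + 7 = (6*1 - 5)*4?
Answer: -1722369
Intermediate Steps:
T = -3 (T = -7 + (6*1 - 5)*4 = -7 + (6 - 5)*4 = -7 + 1*4 = -7 + 4 = -3)
s(K, N) = 1/(-104 + N) (s(K, N) = 1/((N - 1*101) - 3) = 1/((N - 101) - 3) = 1/((-101 + N) - 3) = 1/(-104 + N))
42009/s(-86, 63) = 42009/(1/(-104 + 63)) = 42009/(1/(-41)) = 42009/(-1/41) = 42009*(-41) = -1722369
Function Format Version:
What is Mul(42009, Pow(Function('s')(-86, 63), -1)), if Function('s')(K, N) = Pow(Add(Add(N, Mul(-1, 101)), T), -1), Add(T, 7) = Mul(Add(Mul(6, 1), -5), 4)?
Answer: -1722369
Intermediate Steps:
T = -3 (T = Add(-7, Mul(Add(Mul(6, 1), -5), 4)) = Add(-7, Mul(Add(6, -5), 4)) = Add(-7, Mul(1, 4)) = Add(-7, 4) = -3)
Function('s')(K, N) = Pow(Add(-104, N), -1) (Function('s')(K, N) = Pow(Add(Add(N, Mul(-1, 101)), -3), -1) = Pow(Add(Add(N, -101), -3), -1) = Pow(Add(Add(-101, N), -3), -1) = Pow(Add(-104, N), -1))
Mul(42009, Pow(Function('s')(-86, 63), -1)) = Mul(42009, Pow(Pow(Add(-104, 63), -1), -1)) = Mul(42009, Pow(Pow(-41, -1), -1)) = Mul(42009, Pow(Rational(-1, 41), -1)) = Mul(42009, -41) = -1722369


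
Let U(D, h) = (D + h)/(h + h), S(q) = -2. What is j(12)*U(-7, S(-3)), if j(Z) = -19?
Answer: -171/4 ≈ -42.750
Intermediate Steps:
U(D, h) = (D + h)/(2*h) (U(D, h) = (D + h)/((2*h)) = (D + h)*(1/(2*h)) = (D + h)/(2*h))
j(12)*U(-7, S(-3)) = -19*(-7 - 2)/(2*(-2)) = -19*(-1)*(-9)/(2*2) = -19*9/4 = -171/4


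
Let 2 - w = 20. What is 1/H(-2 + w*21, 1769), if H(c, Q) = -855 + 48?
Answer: -1/807 ≈ -0.0012392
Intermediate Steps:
w = -18 (w = 2 - 1*20 = 2 - 20 = -18)
H(c, Q) = -807
1/H(-2 + w*21, 1769) = 1/(-807) = -1/807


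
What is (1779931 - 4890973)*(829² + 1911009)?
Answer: -8083264876500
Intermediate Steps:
(1779931 - 4890973)*(829² + 1911009) = -3111042*(687241 + 1911009) = -3111042*2598250 = -8083264876500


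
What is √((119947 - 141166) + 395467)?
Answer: 2*√93562 ≈ 611.76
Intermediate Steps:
√((119947 - 141166) + 395467) = √(-21219 + 395467) = √374248 = 2*√93562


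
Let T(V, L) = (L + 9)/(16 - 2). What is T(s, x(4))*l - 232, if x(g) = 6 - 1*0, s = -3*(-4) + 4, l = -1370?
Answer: -11899/7 ≈ -1699.9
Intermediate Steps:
s = 16 (s = 12 + 4 = 16)
x(g) = 6 (x(g) = 6 + 0 = 6)
T(V, L) = 9/14 + L/14 (T(V, L) = (9 + L)/14 = (9 + L)*(1/14) = 9/14 + L/14)
T(s, x(4))*l - 232 = (9/14 + (1/14)*6)*(-1370) - 232 = (9/14 + 3/7)*(-1370) - 232 = (15/14)*(-1370) - 232 = -10275/7 - 232 = -11899/7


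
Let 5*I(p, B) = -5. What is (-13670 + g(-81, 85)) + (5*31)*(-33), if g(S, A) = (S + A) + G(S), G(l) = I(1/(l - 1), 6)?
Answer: -18782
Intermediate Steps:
I(p, B) = -1 (I(p, B) = (⅕)*(-5) = -1)
G(l) = -1
g(S, A) = -1 + A + S (g(S, A) = (S + A) - 1 = (A + S) - 1 = -1 + A + S)
(-13670 + g(-81, 85)) + (5*31)*(-33) = (-13670 + (-1 + 85 - 81)) + (5*31)*(-33) = (-13670 + 3) + 155*(-33) = -13667 - 5115 = -18782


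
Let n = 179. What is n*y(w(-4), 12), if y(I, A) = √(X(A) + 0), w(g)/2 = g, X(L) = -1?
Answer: 179*I ≈ 179.0*I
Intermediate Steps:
w(g) = 2*g
y(I, A) = I (y(I, A) = √(-1 + 0) = √(-1) = I)
n*y(w(-4), 12) = 179*I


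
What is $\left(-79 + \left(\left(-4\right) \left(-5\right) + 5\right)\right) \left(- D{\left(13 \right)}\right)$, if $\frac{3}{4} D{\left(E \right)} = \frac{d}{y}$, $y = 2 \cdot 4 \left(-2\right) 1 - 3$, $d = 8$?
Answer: $- \frac{576}{19} \approx -30.316$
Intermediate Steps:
$y = -19$ ($y = 2 \left(\left(-8\right) 1\right) - 3 = 2 \left(-8\right) - 3 = -16 - 3 = -19$)
$D{\left(E \right)} = - \frac{32}{57}$ ($D{\left(E \right)} = \frac{4 \frac{8}{-19}}{3} = \frac{4 \cdot 8 \left(- \frac{1}{19}\right)}{3} = \frac{4}{3} \left(- \frac{8}{19}\right) = - \frac{32}{57}$)
$\left(-79 + \left(\left(-4\right) \left(-5\right) + 5\right)\right) \left(- D{\left(13 \right)}\right) = \left(-79 + \left(\left(-4\right) \left(-5\right) + 5\right)\right) \left(\left(-1\right) \left(- \frac{32}{57}\right)\right) = \left(-79 + \left(20 + 5\right)\right) \frac{32}{57} = \left(-79 + 25\right) \frac{32}{57} = \left(-54\right) \frac{32}{57} = - \frac{576}{19}$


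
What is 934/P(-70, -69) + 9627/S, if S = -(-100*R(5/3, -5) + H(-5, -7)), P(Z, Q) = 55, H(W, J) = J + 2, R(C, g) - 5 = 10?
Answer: 387031/16555 ≈ 23.378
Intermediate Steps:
R(C, g) = 15 (R(C, g) = 5 + 10 = 15)
H(W, J) = 2 + J
S = 1505 (S = -(-100*15 + (2 - 7)) = -(-1500 - 5) = -1*(-1505) = 1505)
934/P(-70, -69) + 9627/S = 934/55 + 9627/1505 = 387031/16555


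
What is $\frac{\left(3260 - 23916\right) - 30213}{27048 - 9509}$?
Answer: $- \frac{50869}{17539} \approx -2.9003$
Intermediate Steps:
$\frac{\left(3260 - 23916\right) - 30213}{27048 - 9509} = \frac{-20656 - 30213}{17539} = \left(-50869\right) \frac{1}{17539} = - \frac{50869}{17539}$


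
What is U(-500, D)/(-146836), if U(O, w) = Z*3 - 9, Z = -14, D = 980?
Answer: 51/146836 ≈ 0.00034733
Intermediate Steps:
U(O, w) = -51 (U(O, w) = -14*3 - 9 = -42 - 9 = -51)
U(-500, D)/(-146836) = -51/(-146836) = -51*(-1/146836) = 51/146836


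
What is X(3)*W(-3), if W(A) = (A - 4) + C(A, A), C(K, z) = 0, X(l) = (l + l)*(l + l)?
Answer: -252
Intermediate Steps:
X(l) = 4*l² (X(l) = (2*l)*(2*l) = 4*l²)
W(A) = -4 + A (W(A) = (A - 4) + 0 = (-4 + A) + 0 = -4 + A)
X(3)*W(-3) = (4*3²)*(-4 - 3) = (4*9)*(-7) = 36*(-7) = -252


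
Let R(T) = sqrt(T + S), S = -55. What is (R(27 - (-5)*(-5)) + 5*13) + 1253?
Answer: 1318 + I*sqrt(53) ≈ 1318.0 + 7.2801*I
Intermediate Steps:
R(T) = sqrt(-55 + T) (R(T) = sqrt(T - 55) = sqrt(-55 + T))
(R(27 - (-5)*(-5)) + 5*13) + 1253 = (sqrt(-55 + (27 - (-5)*(-5))) + 5*13) + 1253 = (sqrt(-55 + (27 - 1*25)) + 65) + 1253 = (sqrt(-55 + (27 - 25)) + 65) + 1253 = (sqrt(-55 + 2) + 65) + 1253 = (sqrt(-53) + 65) + 1253 = (I*sqrt(53) + 65) + 1253 = (65 + I*sqrt(53)) + 1253 = 1318 + I*sqrt(53)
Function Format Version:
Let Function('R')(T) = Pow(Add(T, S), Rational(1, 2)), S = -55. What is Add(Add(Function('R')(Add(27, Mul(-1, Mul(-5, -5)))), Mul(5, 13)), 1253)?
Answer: Add(1318, Mul(I, Pow(53, Rational(1, 2)))) ≈ Add(1318.0, Mul(7.2801, I))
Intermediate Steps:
Function('R')(T) = Pow(Add(-55, T), Rational(1, 2)) (Function('R')(T) = Pow(Add(T, -55), Rational(1, 2)) = Pow(Add(-55, T), Rational(1, 2)))
Add(Add(Function('R')(Add(27, Mul(-1, Mul(-5, -5)))), Mul(5, 13)), 1253) = Add(Add(Pow(Add(-55, Add(27, Mul(-1, Mul(-5, -5)))), Rational(1, 2)), Mul(5, 13)), 1253) = Add(Add(Pow(Add(-55, Add(27, Mul(-1, 25))), Rational(1, 2)), 65), 1253) = Add(Add(Pow(Add(-55, Add(27, -25)), Rational(1, 2)), 65), 1253) = Add(Add(Pow(Add(-55, 2), Rational(1, 2)), 65), 1253) = Add(Add(Pow(-53, Rational(1, 2)), 65), 1253) = Add(Add(Mul(I, Pow(53, Rational(1, 2))), 65), 1253) = Add(Add(65, Mul(I, Pow(53, Rational(1, 2)))), 1253) = Add(1318, Mul(I, Pow(53, Rational(1, 2))))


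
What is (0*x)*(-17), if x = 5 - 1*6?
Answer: 0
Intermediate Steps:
x = -1 (x = 5 - 6 = -1)
(0*x)*(-17) = (0*(-1))*(-17) = 0*(-17) = 0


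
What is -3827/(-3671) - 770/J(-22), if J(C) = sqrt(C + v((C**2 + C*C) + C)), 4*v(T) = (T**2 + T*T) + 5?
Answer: 3827/3671 - 1540*sqrt(198861)/596583 ≈ -0.10864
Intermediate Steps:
v(T) = 5/4 + T**2/2 (v(T) = ((T**2 + T*T) + 5)/4 = ((T**2 + T**2) + 5)/4 = (2*T**2 + 5)/4 = (5 + 2*T**2)/4 = 5/4 + T**2/2)
J(C) = sqrt(5/4 + C + (C + 2*C**2)**2/2) (J(C) = sqrt(C + (5/4 + ((C**2 + C*C) + C)**2/2)) = sqrt(C + (5/4 + ((C**2 + C**2) + C)**2/2)) = sqrt(C + (5/4 + (2*C**2 + C)**2/2)) = sqrt(C + (5/4 + (C + 2*C**2)**2/2)) = sqrt(5/4 + C + (C + 2*C**2)**2/2))
-3827/(-3671) - 770/J(-22) = -3827/(-3671) - 770*2/sqrt(5 + 4*(-22) + 2*(-22)**2*(1 + 2*(-22))**2) = -3827*(-1/3671) - 770*2/sqrt(5 - 88 + 2*484*(1 - 44)**2) = 3827/3671 - 770*2/sqrt(5 - 88 + 2*484*(-43)**2) = 3827/3671 - 770*2/sqrt(5 - 88 + 2*484*1849) = 3827/3671 - 770*2/sqrt(5 - 88 + 1789832) = 3827/3671 - 770*2*sqrt(198861)/596583 = 3827/3671 - 1540*sqrt(198861)/596583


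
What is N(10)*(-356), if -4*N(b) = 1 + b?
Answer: 979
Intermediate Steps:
N(b) = -¼ - b/4 (N(b) = -(1 + b)/4 = -¼ - b/4)
N(10)*(-356) = (-¼ - ¼*10)*(-356) = (-¼ - 5/2)*(-356) = -11/4*(-356) = 979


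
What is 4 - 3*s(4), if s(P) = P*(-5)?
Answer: 64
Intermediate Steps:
s(P) = -5*P
4 - 3*s(4) = 4 - (-15)*4 = 4 - 3*(-20) = 4 + 60 = 64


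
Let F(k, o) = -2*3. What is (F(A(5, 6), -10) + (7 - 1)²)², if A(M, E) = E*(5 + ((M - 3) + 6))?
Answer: 900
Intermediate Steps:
A(M, E) = E*(8 + M) (A(M, E) = E*(5 + ((-3 + M) + 6)) = E*(5 + (3 + M)) = E*(8 + M))
F(k, o) = -6
(F(A(5, 6), -10) + (7 - 1)²)² = (-6 + (7 - 1)²)² = (-6 + 6²)² = (-6 + 36)² = 30² = 900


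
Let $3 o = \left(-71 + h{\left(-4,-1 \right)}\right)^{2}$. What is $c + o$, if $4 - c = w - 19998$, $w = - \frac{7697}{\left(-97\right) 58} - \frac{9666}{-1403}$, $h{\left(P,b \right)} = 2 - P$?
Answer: $\frac{506797599797}{23679834} \approx 21402.0$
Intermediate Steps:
$w = \frac{65179807}{7893278}$ ($w = - \frac{7697}{-5626} - - \frac{9666}{1403} = \left(-7697\right) \left(- \frac{1}{5626}\right) + \frac{9666}{1403} = \frac{7697}{5626} + \frac{9666}{1403} = \frac{65179807}{7893278} \approx 8.2576$)
$c = \frac{157816166749}{7893278}$ ($c = 4 - \left(\frac{65179807}{7893278} - 19998\right) = 4 - - \frac{157784593637}{7893278} = 4 + \frac{157784593637}{7893278} = \frac{157816166749}{7893278} \approx 19994.0$)
$o = \frac{4225}{3}$ ($o = \frac{\left(-71 + \left(2 - -4\right)\right)^{2}}{3} = \frac{\left(-71 + \left(2 + 4\right)\right)^{2}}{3} = \frac{\left(-71 + 6\right)^{2}}{3} = \frac{\left(-65\right)^{2}}{3} = \frac{1}{3} \cdot 4225 = \frac{4225}{3} \approx 1408.3$)
$c + o = \frac{157816166749}{7893278} + \frac{4225}{3} = \frac{506797599797}{23679834}$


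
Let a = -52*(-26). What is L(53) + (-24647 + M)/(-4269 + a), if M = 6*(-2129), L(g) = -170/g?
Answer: 1487423/154601 ≈ 9.6210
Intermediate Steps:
a = 1352
M = -12774
L(53) + (-24647 + M)/(-4269 + a) = -170/53 + (-24647 - 12774)/(-4269 + 1352) = -170*1/53 - 37421/(-2917) = -170/53 - 37421*(-1/2917) = -170/53 + 37421/2917 = 1487423/154601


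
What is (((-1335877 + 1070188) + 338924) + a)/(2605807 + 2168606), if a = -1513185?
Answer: -1439950/4774413 ≈ -0.30160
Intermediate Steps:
(((-1335877 + 1070188) + 338924) + a)/(2605807 + 2168606) = (((-1335877 + 1070188) + 338924) - 1513185)/(2605807 + 2168606) = ((-265689 + 338924) - 1513185)/4774413 = (73235 - 1513185)*(1/4774413) = -1439950*1/4774413 = -1439950/4774413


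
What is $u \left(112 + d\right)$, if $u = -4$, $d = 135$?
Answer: $-988$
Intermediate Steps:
$u \left(112 + d\right) = - 4 \left(112 + 135\right) = \left(-4\right) 247 = -988$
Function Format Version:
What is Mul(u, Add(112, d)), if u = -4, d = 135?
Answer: -988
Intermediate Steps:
Mul(u, Add(112, d)) = Mul(-4, Add(112, 135)) = Mul(-4, 247) = -988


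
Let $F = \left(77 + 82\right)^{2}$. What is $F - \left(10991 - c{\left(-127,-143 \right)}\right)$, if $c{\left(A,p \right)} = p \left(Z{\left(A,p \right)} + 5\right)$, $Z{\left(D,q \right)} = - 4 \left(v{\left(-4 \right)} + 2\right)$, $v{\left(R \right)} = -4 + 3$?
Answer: $14147$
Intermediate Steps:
$v{\left(R \right)} = -1$
$Z{\left(D,q \right)} = -4$ ($Z{\left(D,q \right)} = - 4 \left(-1 + 2\right) = \left(-4\right) 1 = -4$)
$c{\left(A,p \right)} = p$ ($c{\left(A,p \right)} = p \left(-4 + 5\right) = p 1 = p$)
$F = 25281$ ($F = 159^{2} = 25281$)
$F - \left(10991 - c{\left(-127,-143 \right)}\right) = 25281 - \left(10991 - -143\right) = 25281 - \left(10991 + 143\right) = 25281 - 11134 = 14147$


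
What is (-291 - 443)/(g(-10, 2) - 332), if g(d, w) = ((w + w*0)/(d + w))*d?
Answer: 1468/659 ≈ 2.2276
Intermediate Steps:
g(d, w) = d*w/(d + w) (g(d, w) = ((w + 0)/(d + w))*d = (w/(d + w))*d = d*w/(d + w))
(-291 - 443)/(g(-10, 2) - 332) = (-291 - 443)/(-10*2/(-10 + 2) - 332) = -734/(-10*2/(-8) - 332) = -734/(-10*2*(-⅛) - 332) = -734/(5/2 - 332) = -734/(-659/2) = -734*(-2/659) = 1468/659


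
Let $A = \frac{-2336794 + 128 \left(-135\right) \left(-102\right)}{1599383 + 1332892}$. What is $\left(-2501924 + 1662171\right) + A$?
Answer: $- \frac{2462387302309}{2932275} \approx -8.3975 \cdot 10^{5}$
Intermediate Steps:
$A = - \frac{574234}{2932275}$ ($A = \frac{-2336794 - -1762560}{2932275} = \left(-2336794 + 1762560\right) \frac{1}{2932275} = \left(-574234\right) \frac{1}{2932275} = - \frac{574234}{2932275} \approx -0.19583$)
$\left(-2501924 + 1662171\right) + A = \left(-2501924 + 1662171\right) - \frac{574234}{2932275} = -839753 - \frac{574234}{2932275} = - \frac{2462387302309}{2932275}$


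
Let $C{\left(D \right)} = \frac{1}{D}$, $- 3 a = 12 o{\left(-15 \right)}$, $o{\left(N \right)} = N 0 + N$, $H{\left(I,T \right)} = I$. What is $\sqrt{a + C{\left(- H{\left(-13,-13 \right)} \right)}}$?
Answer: $\frac{\sqrt{10153}}{13} \approx 7.7509$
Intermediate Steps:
$o{\left(N \right)} = N$ ($o{\left(N \right)} = 0 + N = N$)
$a = 60$ ($a = - \frac{12 \left(-15\right)}{3} = \left(- \frac{1}{3}\right) \left(-180\right) = 60$)
$\sqrt{a + C{\left(- H{\left(-13,-13 \right)} \right)}} = \sqrt{60 + \frac{1}{\left(-1\right) \left(-13\right)}} = \sqrt{60 + \frac{1}{13}} = \sqrt{\frac{781}{13}} = \frac{\sqrt{10153}}{13}$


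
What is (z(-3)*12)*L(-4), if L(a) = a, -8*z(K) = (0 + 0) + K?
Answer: -18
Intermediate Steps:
z(K) = -K/8 (z(K) = -((0 + 0) + K)/8 = -(0 + K)/8 = -K/8)
(z(-3)*12)*L(-4) = (-1/8*(-3)*12)*(-4) = ((3/8)*12)*(-4) = (9/2)*(-4) = -18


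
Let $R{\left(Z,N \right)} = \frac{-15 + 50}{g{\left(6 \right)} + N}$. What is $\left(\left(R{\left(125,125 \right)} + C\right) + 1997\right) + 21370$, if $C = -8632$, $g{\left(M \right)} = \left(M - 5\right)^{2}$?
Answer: $\frac{265235}{18} \approx 14735.0$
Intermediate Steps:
$g{\left(M \right)} = \left(-5 + M\right)^{2}$
$R{\left(Z,N \right)} = \frac{35}{1 + N}$ ($R{\left(Z,N \right)} = \frac{-15 + 50}{\left(-5 + 6\right)^{2} + N} = \frac{35}{1^{2} + N} = \frac{35}{1 + N}$)
$\left(\left(R{\left(125,125 \right)} + C\right) + 1997\right) + 21370 = \left(\left(\frac{35}{1 + 125} - 8632\right) + 1997\right) + 21370 = \left(\left(\frac{35}{126} - 8632\right) + 1997\right) + 21370 = \left(\left(35 \cdot \frac{1}{126} - 8632\right) + 1997\right) + 21370 = \left(\left(\frac{5}{18} - 8632\right) + 1997\right) + 21370 = \left(- \frac{155371}{18} + 1997\right) + 21370 = - \frac{119425}{18} + 21370 = \frac{265235}{18}$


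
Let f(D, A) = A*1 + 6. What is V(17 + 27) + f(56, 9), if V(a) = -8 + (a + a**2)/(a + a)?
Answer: 59/2 ≈ 29.500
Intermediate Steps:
f(D, A) = 6 + A (f(D, A) = A + 6 = 6 + A)
V(a) = -8 + (a + a**2)/(2*a) (V(a) = -8 + (a + a**2)/((2*a)) = -8 + (a + a**2)*(1/(2*a)) = -8 + (a + a**2)/(2*a))
V(17 + 27) + f(56, 9) = (-15/2 + (17 + 27)/2) + (6 + 9) = (-15/2 + (1/2)*44) + 15 = (-15/2 + 22) + 15 = 29/2 + 15 = 59/2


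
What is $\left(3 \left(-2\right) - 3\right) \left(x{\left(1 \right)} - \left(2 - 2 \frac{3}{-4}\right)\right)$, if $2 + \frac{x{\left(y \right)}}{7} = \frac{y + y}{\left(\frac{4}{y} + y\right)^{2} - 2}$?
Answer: $\frac{6993}{46} \approx 152.02$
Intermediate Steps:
$x{\left(y \right)} = -14 + \frac{14 y}{-2 + \left(y + \frac{4}{y}\right)^{2}}$ ($x{\left(y \right)} = -14 + 7 \frac{y + y}{\left(\frac{4}{y} + y\right)^{2} - 2} = -14 + 7 \frac{2 y}{\left(y + \frac{4}{y}\right)^{2} - 2} = -14 + 7 \frac{2 y}{-2 + \left(y + \frac{4}{y}\right)^{2}} = -14 + \frac{14 y}{-2 + \left(y + \frac{4}{y}\right)^{2}}$)
$\left(3 \left(-2\right) - 3\right) \left(x{\left(1 \right)} - \left(2 - 2 \frac{3}{-4}\right)\right) = \left(3 \left(-2\right) - 3\right) \left(\frac{14 \left(-16 + 1^{3} - 1^{4} - 6 \cdot 1^{2}\right)}{16 + 1^{4} + 6 \cdot 1^{2}} - \left(2 - 2 \frac{3}{-4}\right)\right) = \left(-6 - 3\right) \left(\frac{14 \left(-16 + 1 - 1 - 6\right)}{16 + 1 + 6 \cdot 1} - \left(2 - 2 \cdot 3 \left(- \frac{1}{4}\right)\right)\right) = - 9 \left(\frac{14 \left(-16 + 1 - 1 - 6\right)}{16 + 1 + 6} + \left(2 \left(- \frac{3}{4}\right) - 2\right)\right) = - 9 \left(14 \cdot \frac{1}{23} \left(-22\right) - \frac{7}{2}\right) = - 9 \left(- \frac{308}{23} - \frac{7}{2}\right) = \left(-9\right) \left(- \frac{777}{46}\right) = \frac{6993}{46}$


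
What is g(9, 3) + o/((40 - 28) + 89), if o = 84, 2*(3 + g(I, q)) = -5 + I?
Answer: -17/101 ≈ -0.16832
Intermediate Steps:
g(I, q) = -11/2 + I/2 (g(I, q) = -3 + (-5 + I)/2 = -3 + (-5/2 + I/2) = -11/2 + I/2)
g(9, 3) + o/((40 - 28) + 89) = (-11/2 + (1/2)*9) + 84/((40 - 28) + 89) = (-11/2 + 9/2) + 84/(12 + 89) = -1 + 84/101 = -17/101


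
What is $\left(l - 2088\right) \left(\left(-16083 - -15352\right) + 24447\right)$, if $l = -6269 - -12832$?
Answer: $106129100$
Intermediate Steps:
$l = 6563$ ($l = -6269 + 12832 = 6563$)
$\left(l - 2088\right) \left(\left(-16083 - -15352\right) + 24447\right) = \left(6563 - 2088\right) \left(\left(-16083 - -15352\right) + 24447\right) = 4475 \left(\left(-16083 + 15352\right) + 24447\right) = 4475 \left(-731 + 24447\right) = 4475 \cdot 23716 = 106129100$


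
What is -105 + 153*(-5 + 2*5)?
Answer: 660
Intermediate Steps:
-105 + 153*(-5 + 2*5) = -105 + 153*(-5 + 10) = -105 + 153*5 = -105 + 765 = 660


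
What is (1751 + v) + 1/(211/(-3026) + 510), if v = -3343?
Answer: -2456530982/1543049 ≈ -1592.0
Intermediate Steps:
(1751 + v) + 1/(211/(-3026) + 510) = (1751 - 3343) + 1/(211/(-3026) + 510) = -1592 + 1/(211*(-1/3026) + 510) = -1592 + 1/(-211/3026 + 510) = -1592 + 1/(1543049/3026) = -1592 + 3026/1543049 = -2456530982/1543049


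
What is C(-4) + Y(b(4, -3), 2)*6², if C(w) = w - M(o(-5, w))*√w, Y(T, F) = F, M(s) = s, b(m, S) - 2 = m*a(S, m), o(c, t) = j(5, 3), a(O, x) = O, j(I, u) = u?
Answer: 68 - 6*I ≈ 68.0 - 6.0*I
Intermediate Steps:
o(c, t) = 3
b(m, S) = 2 + S*m (b(m, S) = 2 + m*S = 2 + S*m)
C(w) = w - 3*√w
C(-4) + Y(b(4, -3), 2)*6² = (-4 - 6*I) + 2*6² = (-4 - 6*I) + 2*36 = (-4 - 6*I) + 72 = 68 - 6*I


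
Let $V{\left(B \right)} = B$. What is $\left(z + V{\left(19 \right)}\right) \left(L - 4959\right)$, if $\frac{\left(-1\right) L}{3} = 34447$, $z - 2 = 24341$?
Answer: $-2638404600$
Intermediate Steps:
$z = 24343$ ($z = 2 + 24341 = 24343$)
$L = -103341$ ($L = \left(-3\right) 34447 = -103341$)
$\left(z + V{\left(19 \right)}\right) \left(L - 4959\right) = \left(24343 + 19\right) \left(-103341 - 4959\right) = 24362 \left(-108300\right) = -2638404600$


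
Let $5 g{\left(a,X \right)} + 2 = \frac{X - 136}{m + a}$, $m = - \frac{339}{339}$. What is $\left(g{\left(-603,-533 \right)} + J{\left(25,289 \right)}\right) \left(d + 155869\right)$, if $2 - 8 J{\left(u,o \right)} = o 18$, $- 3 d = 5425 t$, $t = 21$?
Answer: $- \frac{115744733433}{1510} \approx -7.6652 \cdot 10^{7}$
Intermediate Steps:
$m = -1$ ($m = \left(-339\right) \frac{1}{339} = -1$)
$g{\left(a,X \right)} = - \frac{2}{5} + \frac{-136 + X}{5 \left(-1 + a\right)}$ ($g{\left(a,X \right)} = - \frac{2}{5} + \frac{\left(X - 136\right) \frac{1}{-1 + a}}{5} = - \frac{2}{5} + \frac{\left(-136 + X\right) \frac{1}{-1 + a}}{5} = - \frac{2}{5} + \frac{\frac{1}{-1 + a} \left(-136 + X\right)}{5} = - \frac{2}{5} + \frac{-136 + X}{5 \left(-1 + a\right)}$)
$d = -37975$ ($d = - \frac{5425 \cdot 21}{3} = \left(- \frac{1}{3}\right) 113925 = -37975$)
$J{\left(u,o \right)} = \frac{1}{4} - \frac{9 o}{4}$ ($J{\left(u,o \right)} = \frac{1}{4} - \frac{o 18}{8} = \frac{1}{4} - \frac{18 o}{8} = \frac{1}{4} - \frac{9 o}{4}$)
$\left(g{\left(-603,-533 \right)} + J{\left(25,289 \right)}\right) \left(d + 155869\right) = \left(\frac{-134 - 533 - -1206}{5 \left(-1 - 603\right)} + \left(\frac{1}{4} - \frac{2601}{4}\right)\right) \left(-37975 + 155869\right) = \left(\frac{-134 - 533 + 1206}{5 \left(-604\right)} + \left(\frac{1}{4} - \frac{2601}{4}\right)\right) 117894 = \left(\frac{1}{5} \left(- \frac{1}{604}\right) 539 - 650\right) 117894 = \left(- \frac{539}{3020} - 650\right) 117894 = \left(- \frac{1963539}{3020}\right) 117894 = - \frac{115744733433}{1510}$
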